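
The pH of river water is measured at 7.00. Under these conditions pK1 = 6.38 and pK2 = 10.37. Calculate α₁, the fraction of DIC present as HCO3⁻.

α₁ = 0.806

α₁ = 1 / (1 + [H⁺]/K1 + K2/[H⁺]) = 1 / (1 + 10^-0.62 + 10^-3.37)
   = 1 / (1 + 0.23988 + 0.00042658) = 1/1.2403 = 0.8063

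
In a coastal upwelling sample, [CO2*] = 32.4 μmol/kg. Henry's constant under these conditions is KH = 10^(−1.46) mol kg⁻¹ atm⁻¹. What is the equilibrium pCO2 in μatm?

pCO2 = 934 μatm

KH = 10^(−1.46) = 3.467×10^-2 mol kg⁻¹ atm⁻¹
pCO2 = [CO2*]/KH = 32.4×10^-6 / 3.467×10^-2 = 9.34×10^-4 atm = 934 μatm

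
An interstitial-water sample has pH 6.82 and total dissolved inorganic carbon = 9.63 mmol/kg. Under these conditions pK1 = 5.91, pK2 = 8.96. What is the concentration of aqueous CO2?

[CO2*] = 1.05 mmol/kg

α₀ = 1 / (1 + K1/[H⁺] + K1K2/[H⁺]²) = 1 / (1 + 10^+0.91 + 10^-1.23)
   = 1 / (1 + 8.1283 + 0.058884) = 1/9.1872 = 0.1088
[CO2*] = α₀ × DIC = 0.1088 × 9.63 = 1.05 mmol/kg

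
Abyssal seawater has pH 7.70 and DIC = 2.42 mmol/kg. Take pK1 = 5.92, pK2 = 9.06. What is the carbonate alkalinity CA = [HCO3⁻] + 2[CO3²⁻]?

CA = 2.48 mmol/kg

CA = [HCO3⁻] + 2[CO3²⁻] = (α₁ + 2α₂)·DIC
At pH 7.70: [H⁺]/K1 = 10^-1.78 = 0.016596, K2/[H⁺] = 10^-1.36 = 0.043652
α₁ = 1/(1 + 0.016596 + 0.043652) = 1/1.0602 = 0.9432; α₂ = α₁·K2/[H⁺] = 0.04117
α₁ + 2α₂ = 1.0255
CA = 1.0255 × 2.42 = 2.48 mmol/kg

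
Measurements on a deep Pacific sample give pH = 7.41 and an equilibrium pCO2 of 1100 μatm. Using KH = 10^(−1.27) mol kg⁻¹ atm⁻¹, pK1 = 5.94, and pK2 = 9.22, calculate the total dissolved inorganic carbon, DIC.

[CO2*] = KH · pCO2 = 10^(−1.27) × 1100×10^-6 = 5.907×10^-5 mol/kg
α₀ = 1/(1 + K1/[H⁺] + K1K2/[H⁺]²) = 1/(1 + 10^+1.47 + 10^-0.34) = 0.03229
DIC = [CO2*]/α₀ = 5.907×10^-5 / 0.03229 = 1.83 mmol/kg

DIC = 1.83 mmol/kg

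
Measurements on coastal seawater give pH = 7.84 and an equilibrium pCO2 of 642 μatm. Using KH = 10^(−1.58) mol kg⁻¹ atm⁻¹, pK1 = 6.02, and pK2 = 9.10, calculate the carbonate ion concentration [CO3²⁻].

[CO2*] = KH · pCO2 = 10^(−1.58) × 642×10^-6 = 1.689×10^-5 mol/kg
α₀ = 1/(1 + K1/[H⁺] + K1K2/[H⁺]²) = 1/(1 + 10^+1.82 + 10^+0.56) = 0.01414
DIC = [CO2*]/α₀ = 1.689×10^-5 / 0.01414 = 1.194 mmol/kg
[CO3²⁻] = α₂·DIC; α₂ = 0.05135, so [CO3²⁻] = 0.05135 × 1.194 = 0.0613 mmol/kg

[CO3²⁻] = 0.0613 mmol/kg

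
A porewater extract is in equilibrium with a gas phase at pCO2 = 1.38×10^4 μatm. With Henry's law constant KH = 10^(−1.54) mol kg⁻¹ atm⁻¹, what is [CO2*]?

[CO2*] = 398 μmol/kg

KH = 10^(−1.54) = 2.884×10^-2 mol kg⁻¹ atm⁻¹
[CO2*] = KH · pCO2 = 2.884×10^-2 × 1.38×10^4×10^-6 atm = 3.98×10^-4 mol/kg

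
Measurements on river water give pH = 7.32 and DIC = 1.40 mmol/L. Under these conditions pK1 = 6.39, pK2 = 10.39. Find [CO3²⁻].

[CO3²⁻] = 1.07 μmol/L

α₂ = 1 / (1 + [H⁺]/K2 + [H⁺]²/(K1K2)) = 1 / (1 + 10^+3.07 + 10^+2.14)
   = 1 / (1 + 1174.9 + 138.04) = 1/1313.9 = 0.0007611
[CO3²⁻] = α₂ × DIC = 0.0007611 × 1.40 = 0.00107 mmol/L = 1.07 μmol/L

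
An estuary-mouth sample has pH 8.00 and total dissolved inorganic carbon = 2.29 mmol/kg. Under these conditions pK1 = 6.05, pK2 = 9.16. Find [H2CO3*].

[CO2*] = 0.0238 mmol/kg

α₀ = 1 / (1 + K1/[H⁺] + K1K2/[H⁺]²) = 1 / (1 + 10^+1.95 + 10^+0.79)
   = 1 / (1 + 89.125 + 6.1660) = 1/96.291 = 0.01039
[CO2*] = α₀ × DIC = 0.01039 × 2.29 = 0.0238 mmol/kg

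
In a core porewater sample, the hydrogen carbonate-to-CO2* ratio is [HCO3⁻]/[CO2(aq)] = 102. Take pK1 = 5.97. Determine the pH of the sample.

From K1 = [H⁺][HCO3⁻]/[CO2(aq)]:  pH = pK1 + log₁₀([HCO3⁻]/[CO2(aq)])
log₁₀(102) = +2.009
pH = 5.97 + (+2.009) = 7.98

pH = 7.98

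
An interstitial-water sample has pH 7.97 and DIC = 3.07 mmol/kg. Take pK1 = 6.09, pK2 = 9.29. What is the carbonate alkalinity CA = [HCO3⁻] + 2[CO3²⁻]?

CA = [HCO3⁻] + 2[CO3²⁻] = (α₁ + 2α₂)·DIC
At pH 7.97: [H⁺]/K1 = 10^-1.88 = 0.013183, K2/[H⁺] = 10^-1.32 = 0.047863
α₁ = 1/(1 + 0.013183 + 0.047863) = 1/1.0610 = 0.9425; α₂ = α₁·K2/[H⁺] = 0.04511
α₁ + 2α₂ = 1.0327
CA = 1.0327 × 3.07 = 3.17 mmol/kg

CA = 3.17 mmol/kg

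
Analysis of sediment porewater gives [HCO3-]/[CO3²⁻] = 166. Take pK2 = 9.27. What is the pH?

pH = 7.05

From K2 = [H⁺][CO3²⁻]/[HCO3-]:  pH = pK2 − log₁₀([HCO3-]/[CO3²⁻])
log₁₀(166) = +2.220
pH = 9.27 − (+2.220) = 7.05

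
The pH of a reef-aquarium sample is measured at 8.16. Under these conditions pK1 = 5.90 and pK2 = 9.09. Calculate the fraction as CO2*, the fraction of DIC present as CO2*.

α₀ = 0.00489

α₀ = 1 / (1 + K1/[H⁺] + K1K2/[H⁺]²) = 1 / (1 + 10^+2.26 + 10^+1.33)
   = 1 / (1 + 181.97 + 21.380) = 1/204.35 = 0.004894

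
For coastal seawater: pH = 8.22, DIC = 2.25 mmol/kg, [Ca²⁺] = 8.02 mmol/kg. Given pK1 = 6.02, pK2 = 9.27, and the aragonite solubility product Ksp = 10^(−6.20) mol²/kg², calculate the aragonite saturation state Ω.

Ω = 2.33

α₂ = 1 / (1 + [H⁺]/K2 + [H⁺]²/(K1K2)) = 1 / (1 + 10^+1.05 + 10^-1.15)
   = 1 / (1 + 11.220 + 0.070795) = 1/12.291 = 0.08136
[CO3²⁻] = α₂ × DIC = 0.08136 × 2.25 = 0.1831 mmol/kg
Ksp = 10^(−6.20) = 6.310×10^-7
Ω = [Ca²⁺][CO3²⁻]/Ksp = (8.02×10^-3)(1.831×10^-4) / 6.310×10^-7 = 2.33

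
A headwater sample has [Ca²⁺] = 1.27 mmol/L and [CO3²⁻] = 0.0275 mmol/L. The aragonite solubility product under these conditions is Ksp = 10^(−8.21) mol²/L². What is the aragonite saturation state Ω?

Ksp = 10^(−8.21) = 6.166×10^-9
Ω = [Ca²⁺][CO3²⁻]/Ksp = (1.27×10^-3)(0.0275×10^-3) / 6.166×10^-9 = 5.66

Ω = 5.66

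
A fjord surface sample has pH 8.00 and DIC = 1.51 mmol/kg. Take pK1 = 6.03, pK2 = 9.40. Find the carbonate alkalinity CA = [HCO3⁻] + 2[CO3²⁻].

CA = 1.55 mmol/kg

CA = [HCO3⁻] + 2[CO3²⁻] = (α₁ + 2α₂)·DIC
At pH 8.00: [H⁺]/K1 = 10^-1.97 = 0.010715, K2/[H⁺] = 10^-1.40 = 0.039811
α₁ = 1/(1 + 0.010715 + 0.039811) = 1/1.0505 = 0.9519; α₂ = α₁·K2/[H⁺] = 0.03790
α₁ + 2α₂ = 1.0277
CA = 1.0277 × 1.51 = 1.55 mmol/kg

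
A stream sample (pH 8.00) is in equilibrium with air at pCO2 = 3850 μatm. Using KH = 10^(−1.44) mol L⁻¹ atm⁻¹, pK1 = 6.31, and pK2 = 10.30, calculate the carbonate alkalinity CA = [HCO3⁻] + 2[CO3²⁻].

[CO2*] = KH · pCO2 = 10^(−1.44) × 3850×10^-6 = 1.398×10^-4 mol/L
α₀ = 1/(1 + K1/[H⁺] + K1K2/[H⁺]²) = 1/(1 + 10^+1.69 + 10^-0.61) = 0.01991
DIC = [CO2*]/α₀ = 1.398×10^-4 / 0.01991 = 7.020 mmol/L
CA = (α₁ + 2α₂)·DIC = (0.9752 + 2×0.004888) × 7.020 = 6.92 mmol/L

CA = 6.92 mmol/L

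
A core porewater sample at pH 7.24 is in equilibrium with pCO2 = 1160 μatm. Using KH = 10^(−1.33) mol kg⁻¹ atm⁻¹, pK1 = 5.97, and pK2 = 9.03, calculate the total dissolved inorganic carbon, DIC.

[CO2*] = KH · pCO2 = 10^(−1.33) × 1160×10^-6 = 5.426×10^-5 mol/kg
α₀ = 1/(1 + K1/[H⁺] + K1K2/[H⁺]²) = 1/(1 + 10^+1.27 + 10^-0.52) = 0.05019
DIC = [CO2*]/α₀ = 5.426×10^-5 / 0.05019 = 1.08 mmol/kg

DIC = 1.08 mmol/kg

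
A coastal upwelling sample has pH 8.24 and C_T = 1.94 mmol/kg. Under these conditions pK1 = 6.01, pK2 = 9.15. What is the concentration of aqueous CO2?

[CO2*] = 10.1 μmol/kg

α₀ = 1 / (1 + K1/[H⁺] + K1K2/[H⁺]²) = 1 / (1 + 10^+2.23 + 10^+1.32)
   = 1 / (1 + 169.82 + 20.893) = 1/191.72 = 0.005216
[CO2*] = α₀ × DIC = 0.005216 × 1.94 = 0.0101 mmol/kg = 10.1 μmol/kg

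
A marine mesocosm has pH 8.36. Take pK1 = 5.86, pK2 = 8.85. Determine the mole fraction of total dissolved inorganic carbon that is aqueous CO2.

α₀ = 0.00238

α₀ = 1 / (1 + K1/[H⁺] + K1K2/[H⁺]²) = 1 / (1 + 10^+2.50 + 10^+2.01)
   = 1 / (1 + 316.23 + 102.33) = 1/419.56 = 0.002383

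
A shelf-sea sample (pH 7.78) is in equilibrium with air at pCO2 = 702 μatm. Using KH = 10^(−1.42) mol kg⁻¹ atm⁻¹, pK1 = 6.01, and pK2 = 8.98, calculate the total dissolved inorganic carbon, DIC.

DIC = 1.70 mmol/kg

[CO2*] = KH · pCO2 = 10^(−1.42) × 702×10^-6 = 2.669×10^-5 mol/kg
α₀ = 1/(1 + K1/[H⁺] + K1K2/[H⁺]²) = 1/(1 + 10^+1.77 + 10^+0.57) = 0.01572
DIC = [CO2*]/α₀ = 2.669×10^-5 / 0.01572 = 1.70 mmol/kg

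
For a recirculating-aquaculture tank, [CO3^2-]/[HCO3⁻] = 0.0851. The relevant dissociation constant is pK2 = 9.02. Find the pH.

From K2 = [H⁺][CO3^2-]/[HCO3⁻]:  pH = pK2 + log₁₀([CO3^2-]/[HCO3⁻])
log₁₀(0.0851) = -1.070
pH = 9.02 + (-1.070) = 7.95

pH = 7.95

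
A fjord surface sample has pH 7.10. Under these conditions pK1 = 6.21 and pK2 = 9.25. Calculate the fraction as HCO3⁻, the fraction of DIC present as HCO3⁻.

α₁ = 0.880

α₁ = 1 / (1 + [H⁺]/K1 + K2/[H⁺]) = 1 / (1 + 10^-0.89 + 10^-2.15)
   = 1 / (1 + 0.12882 + 0.0070795) = 1/1.1359 = 0.8804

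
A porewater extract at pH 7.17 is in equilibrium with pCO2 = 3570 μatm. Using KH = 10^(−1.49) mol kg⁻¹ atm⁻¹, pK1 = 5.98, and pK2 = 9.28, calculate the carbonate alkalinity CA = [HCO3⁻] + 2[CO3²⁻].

[CO2*] = KH · pCO2 = 10^(−1.49) × 3570×10^-6 = 1.155×10^-4 mol/kg
α₀ = 1/(1 + K1/[H⁺] + K1K2/[H⁺]²) = 1/(1 + 10^+1.19 + 10^-0.92) = 0.06021
DIC = [CO2*]/α₀ = 1.155×10^-4 / 0.06021 = 1.919 mmol/kg
CA = (α₁ + 2α₂)·DIC = (0.9326 + 2×0.007239) × 1.919 = 1.82 mmol/kg

CA = 1.82 mmol/kg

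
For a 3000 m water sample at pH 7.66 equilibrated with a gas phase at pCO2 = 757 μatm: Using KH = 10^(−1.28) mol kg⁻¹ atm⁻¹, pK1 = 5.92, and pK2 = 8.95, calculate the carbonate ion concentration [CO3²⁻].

[CO3²⁻] = 0.112 mmol/kg

[CO2*] = KH · pCO2 = 10^(−1.28) × 757×10^-6 = 3.973×10^-5 mol/kg
α₀ = 1/(1 + K1/[H⁺] + K1K2/[H⁺]²) = 1/(1 + 10^+1.74 + 10^+0.45) = 0.01701
DIC = [CO2*]/α₀ = 3.973×10^-5 / 0.01701 = 2.335 mmol/kg
[CO3²⁻] = α₂·DIC; α₂ = 0.04795, so [CO3²⁻] = 0.04795 × 2.335 = 0.112 mmol/kg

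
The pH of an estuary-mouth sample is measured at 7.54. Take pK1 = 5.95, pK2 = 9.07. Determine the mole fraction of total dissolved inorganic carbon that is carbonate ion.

α₂ = 0.0280

α₂ = 1 / (1 + [H⁺]/K2 + [H⁺]²/(K1K2)) = 1 / (1 + 10^+1.53 + 10^-0.06)
   = 1 / (1 + 33.884 + 0.87096) = 1/35.755 = 0.02797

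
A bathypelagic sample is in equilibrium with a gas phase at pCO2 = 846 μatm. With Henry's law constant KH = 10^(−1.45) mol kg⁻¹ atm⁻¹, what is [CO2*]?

KH = 10^(−1.45) = 3.548×10^-2 mol kg⁻¹ atm⁻¹
[CO2*] = KH · pCO2 = 3.548×10^-2 × 846×10^-6 atm = 3.00×10^-5 mol/kg

[CO2*] = 30.0 μmol/kg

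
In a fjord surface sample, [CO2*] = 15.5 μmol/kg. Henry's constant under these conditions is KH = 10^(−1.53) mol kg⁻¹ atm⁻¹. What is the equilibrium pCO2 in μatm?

KH = 10^(−1.53) = 2.951×10^-2 mol kg⁻¹ atm⁻¹
pCO2 = [CO2*]/KH = 15.5×10^-6 / 2.951×10^-2 = 5.25×10^-4 atm = 525 μatm

pCO2 = 525 μatm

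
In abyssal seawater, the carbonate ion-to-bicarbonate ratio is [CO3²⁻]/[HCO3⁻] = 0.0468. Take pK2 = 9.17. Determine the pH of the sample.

From K2 = [H⁺][CO3²⁻]/[HCO3⁻]:  pH = pK2 + log₁₀([CO3²⁻]/[HCO3⁻])
log₁₀(0.0468) = -1.330
pH = 9.17 + (-1.330) = 7.84

pH = 7.84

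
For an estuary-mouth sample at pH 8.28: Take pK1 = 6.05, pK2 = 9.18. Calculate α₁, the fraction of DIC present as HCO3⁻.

α₁ = 1 / (1 + [H⁺]/K1 + K2/[H⁺]) = 1 / (1 + 10^-2.23 + 10^-0.90)
   = 1 / (1 + 0.0058884 + 0.12589) = 1/1.1318 = 0.8836

α₁ = 0.884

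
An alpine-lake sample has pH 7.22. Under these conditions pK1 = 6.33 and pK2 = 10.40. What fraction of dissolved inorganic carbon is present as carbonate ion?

α₂ = 1 / (1 + [H⁺]/K2 + [H⁺]²/(K1K2)) = 1 / (1 + 10^+3.18 + 10^+2.29)
   = 1 / (1 + 1513.6 + 194.98) = 1/1709.5 = 0.0005850

α₂ = 0.000585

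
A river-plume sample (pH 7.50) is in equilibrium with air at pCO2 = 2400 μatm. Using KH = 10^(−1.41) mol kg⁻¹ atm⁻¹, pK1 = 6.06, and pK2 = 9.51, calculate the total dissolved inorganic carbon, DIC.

DIC = 2.69 mmol/kg

[CO2*] = KH · pCO2 = 10^(−1.41) × 2400×10^-6 = 9.337×10^-5 mol/kg
α₀ = 1/(1 + K1/[H⁺] + K1K2/[H⁺]²) = 1/(1 + 10^+1.44 + 10^-0.57) = 0.03471
DIC = [CO2*]/α₀ = 9.337×10^-5 / 0.03471 = 2.69 mmol/kg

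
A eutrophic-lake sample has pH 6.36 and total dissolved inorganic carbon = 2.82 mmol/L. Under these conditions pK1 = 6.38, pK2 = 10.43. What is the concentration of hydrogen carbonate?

[HCO3⁻] = 1.38 mmol/L

α₁ = 1 / (1 + [H⁺]/K1 + K2/[H⁺]) = 1 / (1 + 10^+0.02 + 10^-4.07)
   = 1 / (1 + 1.0471 + 8.5114×10^-5) = 1/2.0472 = 0.4885
[HCO3⁻] = α₁ × DIC = 0.4885 × 2.82 = 1.38 mmol/L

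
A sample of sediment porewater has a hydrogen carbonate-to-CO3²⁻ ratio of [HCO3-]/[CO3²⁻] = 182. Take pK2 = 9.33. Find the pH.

pH = 7.07

From K2 = [H⁺][CO3²⁻]/[HCO3-]:  pH = pK2 − log₁₀([HCO3-]/[CO3²⁻])
log₁₀(182) = +2.260
pH = 9.33 − (+2.260) = 7.07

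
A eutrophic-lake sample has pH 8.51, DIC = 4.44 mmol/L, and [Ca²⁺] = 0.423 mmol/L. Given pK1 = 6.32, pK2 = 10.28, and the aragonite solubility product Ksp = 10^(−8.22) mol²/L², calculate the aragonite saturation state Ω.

α₂ = 1 / (1 + [H⁺]/K2 + [H⁺]²/(K1K2)) = 1 / (1 + 10^+1.77 + 10^-0.42)
   = 1 / (1 + 58.884 + 0.38019) = 1/60.265 = 0.01659
[CO3²⁻] = α₂ × DIC = 0.01659 × 4.44 = 0.07368 mmol/L
Ksp = 10^(−8.22) = 6.026×10^-9
Ω = [Ca²⁺][CO3²⁻]/Ksp = (0.423×10^-3)(7.368×10^-5) / 6.026×10^-9 = 5.17

Ω = 5.17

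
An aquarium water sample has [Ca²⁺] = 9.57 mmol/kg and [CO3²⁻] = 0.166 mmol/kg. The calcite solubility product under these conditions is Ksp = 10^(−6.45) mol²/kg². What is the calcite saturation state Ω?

Ω = 4.48

Ksp = 10^(−6.45) = 3.548×10^-7
Ω = [Ca²⁺][CO3²⁻]/Ksp = (9.57×10^-3)(0.166×10^-3) / 3.548×10^-7 = 4.48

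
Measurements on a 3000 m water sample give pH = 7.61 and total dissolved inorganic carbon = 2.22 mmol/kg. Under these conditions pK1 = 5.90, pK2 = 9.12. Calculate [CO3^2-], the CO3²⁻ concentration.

α₂ = 1 / (1 + [H⁺]/K2 + [H⁺]²/(K1K2)) = 1 / (1 + 10^+1.51 + 10^-0.20)
   = 1 / (1 + 32.359 + 0.63096) = 1/33.990 = 0.02942
[CO3²⁻] = α₂ × DIC = 0.02942 × 2.22 = 0.0653 mmol/kg

[CO3²⁻] = 0.0653 mmol/kg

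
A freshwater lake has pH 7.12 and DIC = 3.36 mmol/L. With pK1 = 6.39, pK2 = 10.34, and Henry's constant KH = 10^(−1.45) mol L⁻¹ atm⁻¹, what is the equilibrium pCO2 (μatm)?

pCO2 = 1.49×10^4 μatm

α₀ = 1 / (1 + K1/[H⁺] + K1K2/[H⁺]²) = 1 / (1 + 10^+0.73 + 10^-2.49)
   = 1 / (1 + 5.3703 + 0.0032359) = 1/6.3736 = 0.1569
[CO2*] = α₀ × DIC = 0.1569 × 3.36 = 0.5272 mmol/L
pCO2 = [CO2*]/KH = 5.272×10^-4 / 3.548×10^-2 = 1.49×10^4 μatm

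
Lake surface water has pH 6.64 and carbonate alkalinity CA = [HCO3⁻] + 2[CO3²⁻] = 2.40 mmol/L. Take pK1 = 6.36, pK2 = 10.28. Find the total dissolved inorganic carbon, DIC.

CA = [HCO3⁻] + 2[CO3²⁻] = (α₁ + 2α₂)·DIC
At pH 6.64: [H⁺]/K1 = 10^-0.28 = 0.52481, K2/[H⁺] = 10^-3.64 = 0.00022909
α₁ = 1/(1 + 0.52481 + 0.00022909) = 1/1.5250 = 0.6557; α₂ = α₁·K2/[H⁺] = 0.0001502
α₁ + 2α₂ = 0.6560
DIC = CA / (α₁ + 2α₂) = 2.40 / 0.6560 = 3.66 mmol/L

DIC = 3.66 mmol/L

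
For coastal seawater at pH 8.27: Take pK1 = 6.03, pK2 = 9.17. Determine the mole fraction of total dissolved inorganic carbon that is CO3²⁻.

α₂ = 1 / (1 + [H⁺]/K2 + [H⁺]²/(K1K2)) = 1 / (1 + 10^+0.90 + 10^-1.34)
   = 1 / (1 + 7.9433 + 0.045709) = 1/8.9890 = 0.1112

α₂ = 0.111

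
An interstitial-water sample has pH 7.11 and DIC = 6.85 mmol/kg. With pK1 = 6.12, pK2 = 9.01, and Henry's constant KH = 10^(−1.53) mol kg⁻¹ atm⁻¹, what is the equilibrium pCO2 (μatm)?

pCO2 = 2.13×10^4 μatm

α₀ = 1 / (1 + K1/[H⁺] + K1K2/[H⁺]²) = 1 / (1 + 10^+0.99 + 10^-0.91)
   = 1 / (1 + 9.7724 + 0.12303) = 1/10.895 = 0.09178
[CO2*] = α₀ × DIC = 0.09178 × 6.85 = 0.6287 mmol/kg
pCO2 = [CO2*]/KH = 6.287×10^-4 / 2.951×10^-2 = 2.13×10^4 μatm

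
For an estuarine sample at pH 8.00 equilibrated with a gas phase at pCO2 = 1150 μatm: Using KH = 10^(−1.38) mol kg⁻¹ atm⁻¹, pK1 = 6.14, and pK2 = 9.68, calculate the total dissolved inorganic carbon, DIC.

[CO2*] = KH · pCO2 = 10^(−1.38) × 1150×10^-6 = 4.794×10^-5 mol/kg
α₀ = 1/(1 + K1/[H⁺] + K1K2/[H⁺]²) = 1/(1 + 10^+1.86 + 10^+0.18) = 0.01334
DIC = [CO2*]/α₀ = 4.794×10^-5 / 0.01334 = 3.59 mmol/kg

DIC = 3.59 mmol/kg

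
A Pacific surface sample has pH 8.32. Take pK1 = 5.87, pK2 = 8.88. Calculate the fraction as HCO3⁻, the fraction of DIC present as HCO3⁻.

α₁ = 0.782

α₁ = 1 / (1 + [H⁺]/K1 + K2/[H⁺]) = 1 / (1 + 10^-2.45 + 10^-0.56)
   = 1 / (1 + 0.0035481 + 0.27542) = 1/1.2790 = 0.7819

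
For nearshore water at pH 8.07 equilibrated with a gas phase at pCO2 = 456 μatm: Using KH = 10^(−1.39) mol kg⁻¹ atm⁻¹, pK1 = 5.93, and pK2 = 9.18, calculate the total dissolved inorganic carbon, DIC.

[CO2*] = KH · pCO2 = 10^(−1.39) × 456×10^-6 = 1.858×10^-5 mol/kg
α₀ = 1/(1 + K1/[H⁺] + K1K2/[H⁺]²) = 1/(1 + 10^+2.14 + 10^+1.03) = 0.006678
DIC = [CO2*]/α₀ = 1.858×10^-5 / 0.006678 = 2.78 mmol/kg

DIC = 2.78 mmol/kg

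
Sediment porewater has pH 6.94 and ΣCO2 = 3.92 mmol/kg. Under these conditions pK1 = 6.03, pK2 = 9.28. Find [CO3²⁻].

α₂ = 1 / (1 + [H⁺]/K2 + [H⁺]²/(K1K2)) = 1 / (1 + 10^+2.34 + 10^+1.43)
   = 1 / (1 + 218.78 + 26.915) = 1/246.69 = 0.004054
[CO3²⁻] = α₂ × DIC = 0.004054 × 3.92 = 0.0159 mmol/kg = 15.9 μmol/kg

[CO3²⁻] = 15.9 μmol/kg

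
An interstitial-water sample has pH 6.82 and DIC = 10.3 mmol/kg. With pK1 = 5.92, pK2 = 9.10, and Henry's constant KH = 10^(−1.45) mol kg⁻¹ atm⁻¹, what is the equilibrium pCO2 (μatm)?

α₀ = 1 / (1 + K1/[H⁺] + K1K2/[H⁺]²) = 1 / (1 + 10^+0.90 + 10^-1.38)
   = 1 / (1 + 7.9433 + 0.041687) = 1/8.9850 = 0.1113
[CO2*] = α₀ × DIC = 0.1113 × 10.3 = 1.146 mmol/kg
pCO2 = [CO2*]/KH = 1.146×10^-3 / 3.548×10^-2 = 3.23×10^4 μatm

pCO2 = 3.23×10^4 μatm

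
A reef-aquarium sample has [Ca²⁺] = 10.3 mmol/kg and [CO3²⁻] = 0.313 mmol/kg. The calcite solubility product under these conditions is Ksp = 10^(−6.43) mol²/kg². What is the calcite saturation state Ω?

Ω = 8.68

Ksp = 10^(−6.43) = 3.715×10^-7
Ω = [Ca²⁺][CO3²⁻]/Ksp = (10.3×10^-3)(0.313×10^-3) / 3.715×10^-7 = 8.68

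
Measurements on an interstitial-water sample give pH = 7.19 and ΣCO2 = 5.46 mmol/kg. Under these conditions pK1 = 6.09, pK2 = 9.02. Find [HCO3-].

[HCO3⁻] = 4.99 mmol/kg

α₁ = 1 / (1 + [H⁺]/K1 + K2/[H⁺]) = 1 / (1 + 10^-1.10 + 10^-1.83)
   = 1 / (1 + 0.079433 + 0.014791) = 1/1.0942 = 0.9139
[HCO3⁻] = α₁ × DIC = 0.9139 × 5.46 = 4.99 mmol/kg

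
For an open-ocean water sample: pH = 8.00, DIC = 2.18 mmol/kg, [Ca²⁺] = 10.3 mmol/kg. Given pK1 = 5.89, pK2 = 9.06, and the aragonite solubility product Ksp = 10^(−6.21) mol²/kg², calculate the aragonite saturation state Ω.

Ω = 2.90

α₂ = 1 / (1 + [H⁺]/K2 + [H⁺]²/(K1K2)) = 1 / (1 + 10^+1.06 + 10^-1.05)
   = 1 / (1 + 11.482 + 0.089125) = 1/12.571 = 0.07955
[CO3²⁻] = α₂ × DIC = 0.07955 × 2.18 = 0.1734 mmol/kg
Ksp = 10^(−6.21) = 6.166×10^-7
Ω = [Ca²⁺][CO3²⁻]/Ksp = (10.3×10^-3)(1.734×10^-4) / 6.166×10^-7 = 2.90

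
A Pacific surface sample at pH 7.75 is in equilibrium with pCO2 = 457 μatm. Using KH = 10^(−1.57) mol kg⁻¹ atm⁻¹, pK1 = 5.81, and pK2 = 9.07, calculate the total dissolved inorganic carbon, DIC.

DIC = 1.13 mmol/kg

[CO2*] = KH · pCO2 = 10^(−1.57) × 457×10^-6 = 1.230×10^-5 mol/kg
α₀ = 1/(1 + K1/[H⁺] + K1K2/[H⁺]²) = 1/(1 + 10^+1.94 + 10^+0.62) = 0.01084
DIC = [CO2*]/α₀ = 1.230×10^-5 / 0.01084 = 1.13 mmol/kg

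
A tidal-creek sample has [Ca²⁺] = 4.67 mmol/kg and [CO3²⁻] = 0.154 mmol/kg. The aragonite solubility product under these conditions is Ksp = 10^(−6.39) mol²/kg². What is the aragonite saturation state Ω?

Ksp = 10^(−6.39) = 4.074×10^-7
Ω = [Ca²⁺][CO3²⁻]/Ksp = (4.67×10^-3)(0.154×10^-3) / 4.074×10^-7 = 1.77

Ω = 1.77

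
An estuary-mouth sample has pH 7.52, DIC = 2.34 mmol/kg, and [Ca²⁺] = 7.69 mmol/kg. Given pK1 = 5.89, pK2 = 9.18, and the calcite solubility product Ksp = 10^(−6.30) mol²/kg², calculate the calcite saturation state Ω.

Ω = 0.751

α₂ = 1 / (1 + [H⁺]/K2 + [H⁺]²/(K1K2)) = 1 / (1 + 10^+1.66 + 10^+0.03)
   = 1 / (1 + 45.709 + 1.0715) = 1/47.780 = 0.02093
[CO3²⁻] = α₂ × DIC = 0.02093 × 2.34 = 0.04897 mmol/kg
Ksp = 10^(−6.30) = 5.012×10^-7
Ω = [Ca²⁺][CO3²⁻]/Ksp = (7.69×10^-3)(4.897×10^-5) / 5.012×10^-7 = 0.751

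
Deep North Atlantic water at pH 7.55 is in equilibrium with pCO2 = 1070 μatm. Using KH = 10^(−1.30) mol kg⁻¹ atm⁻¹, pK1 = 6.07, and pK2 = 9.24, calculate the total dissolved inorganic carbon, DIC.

DIC = 1.71 mmol/kg

[CO2*] = KH · pCO2 = 10^(−1.30) × 1070×10^-6 = 5.363×10^-5 mol/kg
α₀ = 1/(1 + K1/[H⁺] + K1K2/[H⁺]²) = 1/(1 + 10^+1.48 + 10^-0.21) = 0.03143
DIC = [CO2*]/α₀ = 5.363×10^-5 / 0.03143 = 1.71 mmol/kg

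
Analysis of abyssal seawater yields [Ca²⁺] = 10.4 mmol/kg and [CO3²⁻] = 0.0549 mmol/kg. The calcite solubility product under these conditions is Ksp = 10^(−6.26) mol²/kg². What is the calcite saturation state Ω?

Ksp = 10^(−6.26) = 5.495×10^-7
Ω = [Ca²⁺][CO3²⁻]/Ksp = (10.4×10^-3)(0.0549×10^-3) / 5.495×10^-7 = 1.04

Ω = 1.04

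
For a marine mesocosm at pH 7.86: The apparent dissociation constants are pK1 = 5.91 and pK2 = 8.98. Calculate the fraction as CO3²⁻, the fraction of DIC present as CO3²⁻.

α₂ = 0.0698

α₂ = 1 / (1 + [H⁺]/K2 + [H⁺]²/(K1K2)) = 1 / (1 + 10^+1.12 + 10^-0.83)
   = 1 / (1 + 13.183 + 0.14791) = 1/14.330 = 0.06978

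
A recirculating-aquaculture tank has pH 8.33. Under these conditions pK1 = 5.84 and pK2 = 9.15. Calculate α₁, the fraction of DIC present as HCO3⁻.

α₁ = 0.866

α₁ = 1 / (1 + [H⁺]/K1 + K2/[H⁺]) = 1 / (1 + 10^-2.49 + 10^-0.82)
   = 1 / (1 + 0.0032359 + 0.15136) = 1/1.1546 = 0.8661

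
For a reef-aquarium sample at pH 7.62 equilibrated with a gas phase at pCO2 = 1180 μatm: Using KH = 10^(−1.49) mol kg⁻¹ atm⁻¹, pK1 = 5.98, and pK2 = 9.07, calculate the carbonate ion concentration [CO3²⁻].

[CO2*] = KH · pCO2 = 10^(−1.49) × 1180×10^-6 = 3.818×10^-5 mol/kg
α₀ = 1/(1 + K1/[H⁺] + K1K2/[H⁺]²) = 1/(1 + 10^+1.64 + 10^+0.19) = 0.02164
DIC = [CO2*]/α₀ = 3.818×10^-5 / 0.02164 = 1.764 mmol/kg
[CO3²⁻] = α₂·DIC; α₂ = 0.03352, so [CO3²⁻] = 0.03352 × 1.764 = 0.0591 mmol/kg

[CO3²⁻] = 0.0591 mmol/kg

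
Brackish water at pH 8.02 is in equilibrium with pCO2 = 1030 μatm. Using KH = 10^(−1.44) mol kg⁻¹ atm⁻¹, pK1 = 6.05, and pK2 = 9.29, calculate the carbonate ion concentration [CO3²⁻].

[CO3²⁻] = 0.187 mmol/kg

[CO2*] = KH · pCO2 = 10^(−1.44) × 1030×10^-6 = 3.740×10^-5 mol/kg
α₀ = 1/(1 + K1/[H⁺] + K1K2/[H⁺]²) = 1/(1 + 10^+1.97 + 10^+0.70) = 0.01007
DIC = [CO2*]/α₀ = 3.740×10^-5 / 0.01007 = 3.715 mmol/kg
[CO3²⁻] = α₂·DIC; α₂ = 0.05045, so [CO3²⁻] = 0.05045 × 3.715 = 0.187 mmol/kg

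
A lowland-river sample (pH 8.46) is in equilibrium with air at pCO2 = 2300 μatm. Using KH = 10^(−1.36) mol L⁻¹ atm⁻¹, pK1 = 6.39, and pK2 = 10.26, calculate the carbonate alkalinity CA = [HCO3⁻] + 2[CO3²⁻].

[CO2*] = KH · pCO2 = 10^(−1.36) × 2300×10^-6 = 1.004×10^-4 mol/L
α₀ = 1/(1 + K1/[H⁺] + K1K2/[H⁺]²) = 1/(1 + 10^+2.07 + 10^+0.27) = 0.008309
DIC = [CO2*]/α₀ = 1.004×10^-4 / 0.008309 = 12.08 mmol/L
CA = (α₁ + 2α₂)·DIC = (0.9762 + 2×0.01547) × 12.08 = 12.2 mmol/L

CA = 12.2 mmol/L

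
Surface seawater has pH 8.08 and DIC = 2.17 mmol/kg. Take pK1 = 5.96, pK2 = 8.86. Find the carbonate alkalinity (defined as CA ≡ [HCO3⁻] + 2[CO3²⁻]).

CA = 2.46 mmol/kg

CA = [HCO3⁻] + 2[CO3²⁻] = (α₁ + 2α₂)·DIC
At pH 8.08: [H⁺]/K1 = 10^-2.12 = 0.0075858, K2/[H⁺] = 10^-0.78 = 0.16596
α₁ = 1/(1 + 0.0075858 + 0.16596) = 1/1.1735 = 0.8521; α₂ = α₁·K2/[H⁺] = 0.1414
α₁ + 2α₂ = 1.1350
CA = 1.1350 × 2.17 = 2.46 mmol/kg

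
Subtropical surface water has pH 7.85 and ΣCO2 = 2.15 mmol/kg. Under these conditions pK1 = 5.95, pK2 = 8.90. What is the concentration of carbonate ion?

α₂ = 1 / (1 + [H⁺]/K2 + [H⁺]²/(K1K2)) = 1 / (1 + 10^+1.05 + 10^-0.85)
   = 1 / (1 + 11.220 + 0.14125) = 1/12.361 = 0.08090
[CO3²⁻] = α₂ × DIC = 0.08090 × 2.15 = 0.174 mmol/kg

[CO3²⁻] = 0.174 mmol/kg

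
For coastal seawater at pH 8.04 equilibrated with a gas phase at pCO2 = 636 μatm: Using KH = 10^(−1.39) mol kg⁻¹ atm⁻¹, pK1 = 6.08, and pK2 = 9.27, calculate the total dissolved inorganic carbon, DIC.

DIC = 2.53 mmol/kg

[CO2*] = KH · pCO2 = 10^(−1.39) × 636×10^-6 = 2.591×10^-5 mol/kg
α₀ = 1/(1 + K1/[H⁺] + K1K2/[H⁺]²) = 1/(1 + 10^+1.96 + 10^+0.73) = 0.01025
DIC = [CO2*]/α₀ = 2.591×10^-5 / 0.01025 = 2.53 mmol/kg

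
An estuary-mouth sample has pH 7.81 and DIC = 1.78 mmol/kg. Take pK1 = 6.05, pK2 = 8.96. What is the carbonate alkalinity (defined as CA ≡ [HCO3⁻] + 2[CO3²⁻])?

CA = 1.87 mmol/kg

CA = [HCO3⁻] + 2[CO3²⁻] = (α₁ + 2α₂)·DIC
At pH 7.81: [H⁺]/K1 = 10^-1.76 = 0.017378, K2/[H⁺] = 10^-1.15 = 0.070795
α₁ = 1/(1 + 0.017378 + 0.070795) = 1/1.0882 = 0.9190; α₂ = α₁·K2/[H⁺] = 0.06506
α₁ + 2α₂ = 1.0491
CA = 1.0491 × 1.78 = 1.87 mmol/kg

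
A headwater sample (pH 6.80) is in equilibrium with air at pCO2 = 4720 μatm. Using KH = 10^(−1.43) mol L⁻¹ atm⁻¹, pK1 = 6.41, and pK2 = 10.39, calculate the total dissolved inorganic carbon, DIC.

[CO2*] = KH · pCO2 = 10^(−1.43) × 4720×10^-6 = 1.754×10^-4 mol/L
α₀ = 1/(1 + K1/[H⁺] + K1K2/[H⁺]²) = 1/(1 + 10^+0.39 + 10^-3.20) = 0.2894
DIC = [CO2*]/α₀ = 1.754×10^-4 / 0.2894 = 0.606 mmol/L

DIC = 0.606 mmol/L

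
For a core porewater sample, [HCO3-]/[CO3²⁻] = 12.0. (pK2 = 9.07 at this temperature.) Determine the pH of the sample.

From K2 = [H⁺][CO3²⁻]/[HCO3-]:  pH = pK2 − log₁₀([HCO3-]/[CO3²⁻])
log₁₀(12.0) = +1.079
pH = 9.07 − (+1.079) = 7.99

pH = 7.99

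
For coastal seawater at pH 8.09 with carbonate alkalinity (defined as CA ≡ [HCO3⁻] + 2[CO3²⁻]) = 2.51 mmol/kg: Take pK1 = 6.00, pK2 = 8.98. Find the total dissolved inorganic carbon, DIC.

CA = [HCO3⁻] + 2[CO3²⁻] = (α₁ + 2α₂)·DIC
At pH 8.09: [H⁺]/K1 = 10^-2.09 = 0.0081283, K2/[H⁺] = 10^-0.89 = 0.12882
α₁ = 1/(1 + 0.0081283 + 0.12882) = 1/1.1370 = 0.8795; α₂ = α₁·K2/[H⁺] = 0.1133
α₁ + 2α₂ = 1.1062
DIC = CA / (α₁ + 2α₂) = 2.51 / 1.1062 = 2.27 mmol/kg

DIC = 2.27 mmol/kg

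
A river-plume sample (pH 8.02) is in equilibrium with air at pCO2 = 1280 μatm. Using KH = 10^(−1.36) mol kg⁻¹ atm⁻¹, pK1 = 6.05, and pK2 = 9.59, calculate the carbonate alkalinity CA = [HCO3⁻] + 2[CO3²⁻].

CA = 5.50 mmol/kg

[CO2*] = KH · pCO2 = 10^(−1.36) × 1280×10^-6 = 5.587×10^-5 mol/kg
α₀ = 1/(1 + K1/[H⁺] + K1K2/[H⁺]²) = 1/(1 + 10^+1.97 + 10^+0.40) = 0.01033
DIC = [CO2*]/α₀ = 5.587×10^-5 / 0.01033 = 5.411 mmol/kg
CA = (α₁ + 2α₂)·DIC = (0.9637 + 2×0.02594) × 5.411 = 5.50 mmol/kg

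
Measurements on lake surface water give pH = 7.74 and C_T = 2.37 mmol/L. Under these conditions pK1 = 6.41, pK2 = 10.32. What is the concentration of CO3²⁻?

α₂ = 1 / (1 + [H⁺]/K2 + [H⁺]²/(K1K2)) = 1 / (1 + 10^+2.58 + 10^+1.25)
   = 1 / (1 + 380.19 + 17.783) = 1/398.97 = 0.002506
[CO3²⁻] = α₂ × DIC = 0.002506 × 2.37 = 0.00594 mmol/L = 5.94 μmol/L

[CO3²⁻] = 5.94 μmol/L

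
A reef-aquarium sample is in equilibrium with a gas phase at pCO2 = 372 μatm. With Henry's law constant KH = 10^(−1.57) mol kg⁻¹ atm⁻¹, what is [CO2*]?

KH = 10^(−1.57) = 2.692×10^-2 mol kg⁻¹ atm⁻¹
[CO2*] = KH · pCO2 = 2.692×10^-2 × 372×10^-6 atm = 1.00×10^-5 mol/kg

[CO2*] = 10.0 μmol/kg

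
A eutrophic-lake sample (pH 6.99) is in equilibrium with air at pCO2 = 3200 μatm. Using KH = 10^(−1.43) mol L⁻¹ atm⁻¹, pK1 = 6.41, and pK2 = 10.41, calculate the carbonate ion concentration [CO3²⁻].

[CO2*] = KH · pCO2 = 10^(−1.43) × 3200×10^-6 = 1.189×10^-4 mol/L
α₀ = 1/(1 + K1/[H⁺] + K1K2/[H⁺]²) = 1/(1 + 10^+0.58 + 10^-2.84) = 0.2082
DIC = [CO2*]/α₀ = 1.189×10^-4 / 0.2082 = 0.5711 mmol/L
[CO3²⁻] = α₂·DIC; α₂ = 0.0003009, so [CO3²⁻] = 0.0003009 × 0.5711 = 0.000172 mmol/L = 0.172 μmol/L

[CO3²⁻] = 0.172 μmol/L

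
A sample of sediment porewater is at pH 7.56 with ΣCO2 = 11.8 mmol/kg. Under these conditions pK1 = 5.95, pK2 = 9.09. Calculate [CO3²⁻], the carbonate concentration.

α₂ = 1 / (1 + [H⁺]/K2 + [H⁺]²/(K1K2)) = 1 / (1 + 10^+1.53 + 10^-0.08)
   = 1 / (1 + 33.884 + 0.83176) = 1/35.716 = 0.02800
[CO3²⁻] = α₂ × DIC = 0.02800 × 11.8 = 0.330 mmol/kg

[CO3²⁻] = 0.330 mmol/kg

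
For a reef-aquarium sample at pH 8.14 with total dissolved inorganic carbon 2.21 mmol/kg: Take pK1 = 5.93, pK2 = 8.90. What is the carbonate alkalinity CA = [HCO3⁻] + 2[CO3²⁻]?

CA = 2.52 mmol/kg

CA = [HCO3⁻] + 2[CO3²⁻] = (α₁ + 2α₂)·DIC
At pH 8.14: [H⁺]/K1 = 10^-2.21 = 0.0061660, K2/[H⁺] = 10^-0.76 = 0.17378
α₁ = 1/(1 + 0.0061660 + 0.17378) = 1/1.1799 = 0.8475; α₂ = α₁·K2/[H⁺] = 0.1473
α₁ + 2α₂ = 1.1421
CA = 1.1421 × 2.21 = 2.52 mmol/kg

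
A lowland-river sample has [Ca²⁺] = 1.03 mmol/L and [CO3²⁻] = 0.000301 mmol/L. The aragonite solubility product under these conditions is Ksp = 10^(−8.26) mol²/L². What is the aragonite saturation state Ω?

Ω = 0.0564

Ksp = 10^(−8.26) = 5.495×10^-9
Ω = [Ca²⁺][CO3²⁻]/Ksp = (1.03×10^-3)(0.000301×10^-3) / 5.495×10^-9 = 0.0564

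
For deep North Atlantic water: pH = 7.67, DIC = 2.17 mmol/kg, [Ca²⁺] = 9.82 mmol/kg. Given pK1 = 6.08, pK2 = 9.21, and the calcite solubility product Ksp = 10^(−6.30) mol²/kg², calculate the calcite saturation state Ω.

α₂ = 1 / (1 + [H⁺]/K2 + [H⁺]²/(K1K2)) = 1 / (1 + 10^+1.54 + 10^-0.05)
   = 1 / (1 + 34.674 + 0.89125) = 1/36.565 = 0.02735
[CO3²⁻] = α₂ × DIC = 0.02735 × 2.17 = 0.05935 mmol/kg
Ksp = 10^(−6.30) = 5.012×10^-7
Ω = [Ca²⁺][CO3²⁻]/Ksp = (9.82×10^-3)(5.935×10^-5) / 5.012×10^-7 = 1.16

Ω = 1.16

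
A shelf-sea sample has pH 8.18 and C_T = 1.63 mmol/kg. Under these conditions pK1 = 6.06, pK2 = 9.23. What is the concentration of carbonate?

α₂ = 1 / (1 + [H⁺]/K2 + [H⁺]²/(K1K2)) = 1 / (1 + 10^+1.05 + 10^-1.07)
   = 1 / (1 + 11.220 + 0.085114) = 1/12.305 = 0.08127
[CO3²⁻] = α₂ × DIC = 0.08127 × 1.63 = 0.132 mmol/kg

[CO3²⁻] = 0.132 mmol/kg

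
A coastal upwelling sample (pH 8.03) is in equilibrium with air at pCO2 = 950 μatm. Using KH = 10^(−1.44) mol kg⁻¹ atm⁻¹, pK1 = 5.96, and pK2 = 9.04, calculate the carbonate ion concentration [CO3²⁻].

[CO2*] = KH · pCO2 = 10^(−1.44) × 950×10^-6 = 3.449×10^-5 mol/kg
α₀ = 1/(1 + K1/[H⁺] + K1K2/[H⁺]²) = 1/(1 + 10^+2.07 + 10^+1.06) = 0.007694
DIC = [CO2*]/α₀ = 3.449×10^-5 / 0.007694 = 4.483 mmol/kg
[CO3²⁻] = α₂·DIC; α₂ = 0.08834, so [CO3²⁻] = 0.08834 × 4.483 = 0.396 mmol/kg

[CO3²⁻] = 0.396 mmol/kg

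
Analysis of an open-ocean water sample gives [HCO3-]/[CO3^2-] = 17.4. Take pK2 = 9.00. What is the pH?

pH = 7.76

From K2 = [H⁺][CO3^2-]/[HCO3-]:  pH = pK2 − log₁₀([HCO3-]/[CO3^2-])
log₁₀(17.4) = +1.241
pH = 9.00 − (+1.241) = 7.76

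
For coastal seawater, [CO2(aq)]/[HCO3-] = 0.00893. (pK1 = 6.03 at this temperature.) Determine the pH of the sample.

pH = 8.08

From K1 = [H⁺][HCO3-]/[CO2(aq)]:  pH = pK1 − log₁₀([CO2(aq)]/[HCO3-])
log₁₀(0.00893) = -2.049
pH = 6.03 − (-2.049) = 8.08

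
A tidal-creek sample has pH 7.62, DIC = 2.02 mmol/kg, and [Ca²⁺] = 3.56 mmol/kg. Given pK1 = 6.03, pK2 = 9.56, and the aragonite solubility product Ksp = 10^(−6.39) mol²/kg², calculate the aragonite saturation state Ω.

Ω = 0.195

α₂ = 1 / (1 + [H⁺]/K2 + [H⁺]²/(K1K2)) = 1 / (1 + 10^+1.94 + 10^+0.35)
   = 1 / (1 + 87.096 + 2.2387) = 1/90.335 = 0.01107
[CO3²⁻] = α₂ × DIC = 0.01107 × 2.02 = 0.02236 mmol/kg
Ksp = 10^(−6.39) = 4.074×10^-7
Ω = [Ca²⁺][CO3²⁻]/Ksp = (3.56×10^-3)(2.236×10^-5) / 4.074×10^-7 = 0.195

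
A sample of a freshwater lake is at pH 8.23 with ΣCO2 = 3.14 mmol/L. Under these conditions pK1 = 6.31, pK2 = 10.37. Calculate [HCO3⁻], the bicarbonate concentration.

α₁ = 1 / (1 + [H⁺]/K1 + K2/[H⁺]) = 1 / (1 + 10^-1.92 + 10^-2.14)
   = 1 / (1 + 0.012023 + 0.0072444) = 1/1.0193 = 0.9811
[HCO3⁻] = α₁ × DIC = 0.9811 × 3.14 = 3.08 mmol/L

[HCO3⁻] = 3.08 mmol/L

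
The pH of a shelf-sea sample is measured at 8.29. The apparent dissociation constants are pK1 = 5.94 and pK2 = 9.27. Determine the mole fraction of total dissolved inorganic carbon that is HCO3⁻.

α₁ = 1 / (1 + [H⁺]/K1 + K2/[H⁺]) = 1 / (1 + 10^-2.35 + 10^-0.98)
   = 1 / (1 + 0.0044668 + 0.10471) = 1/1.1092 = 0.9016

α₁ = 0.902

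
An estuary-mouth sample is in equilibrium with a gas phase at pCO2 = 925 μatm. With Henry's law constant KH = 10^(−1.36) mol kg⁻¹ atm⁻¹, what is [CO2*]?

[CO2*] = 40.4 μmol/kg

KH = 10^(−1.36) = 4.365×10^-2 mol kg⁻¹ atm⁻¹
[CO2*] = KH · pCO2 = 4.365×10^-2 × 925×10^-6 atm = 4.04×10^-5 mol/kg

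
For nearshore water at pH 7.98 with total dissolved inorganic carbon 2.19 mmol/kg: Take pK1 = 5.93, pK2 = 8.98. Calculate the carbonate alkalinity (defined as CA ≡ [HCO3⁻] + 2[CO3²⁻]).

CA = [HCO3⁻] + 2[CO3²⁻] = (α₁ + 2α₂)·DIC
At pH 7.98: [H⁺]/K1 = 10^-2.05 = 0.0089125, K2/[H⁺] = 10^-1.00 = 0.10000
α₁ = 1/(1 + 0.0089125 + 0.10000) = 1/1.1089 = 0.9018; α₂ = α₁·K2/[H⁺] = 0.09018
α₁ + 2α₂ = 1.0821
CA = 1.0821 × 2.19 = 2.37 mmol/kg

CA = 2.37 mmol/kg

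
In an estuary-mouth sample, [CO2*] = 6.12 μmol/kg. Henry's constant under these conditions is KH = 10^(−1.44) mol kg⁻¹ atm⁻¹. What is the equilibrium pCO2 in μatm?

pCO2 = 169 μatm

KH = 10^(−1.44) = 3.631×10^-2 mol kg⁻¹ atm⁻¹
pCO2 = [CO2*]/KH = 6.12×10^-6 / 3.631×10^-2 = 1.69×10^-4 atm = 169 μatm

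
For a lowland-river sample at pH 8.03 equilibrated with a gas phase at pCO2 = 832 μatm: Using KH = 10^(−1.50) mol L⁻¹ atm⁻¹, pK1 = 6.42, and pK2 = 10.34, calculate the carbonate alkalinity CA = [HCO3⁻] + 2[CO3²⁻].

CA = 1.08 mmol/L

[CO2*] = KH · pCO2 = 10^(−1.50) × 832×10^-6 = 2.631×10^-5 mol/L
α₀ = 1/(1 + K1/[H⁺] + K1K2/[H⁺]²) = 1/(1 + 10^+1.61 + 10^-0.70) = 0.02384
DIC = [CO2*]/α₀ = 2.631×10^-5 / 0.02384 = 1.103 mmol/L
CA = (α₁ + 2α₂)·DIC = (0.9714 + 2×0.004758) × 1.103 = 1.08 mmol/L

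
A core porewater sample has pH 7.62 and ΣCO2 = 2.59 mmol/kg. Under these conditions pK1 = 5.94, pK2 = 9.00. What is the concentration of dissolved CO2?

[CO2*] = 0.0509 mmol/kg

α₀ = 1 / (1 + K1/[H⁺] + K1K2/[H⁺]²) = 1 / (1 + 10^+1.68 + 10^+0.30)
   = 1 / (1 + 47.863 + 1.9953) = 1/50.858 = 0.01966
[CO2*] = α₀ × DIC = 0.01966 × 2.59 = 0.0509 mmol/kg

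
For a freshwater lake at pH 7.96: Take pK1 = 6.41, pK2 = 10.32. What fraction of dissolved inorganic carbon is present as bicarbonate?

α₁ = 0.968

α₁ = 1 / (1 + [H⁺]/K1 + K2/[H⁺]) = 1 / (1 + 10^-1.55 + 10^-2.36)
   = 1 / (1 + 0.028184 + 0.0043652) = 1/1.0325 = 0.9685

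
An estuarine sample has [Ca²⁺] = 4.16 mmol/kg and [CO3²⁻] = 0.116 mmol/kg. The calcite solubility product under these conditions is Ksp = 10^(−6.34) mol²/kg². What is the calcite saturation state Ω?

Ksp = 10^(−6.34) = 4.571×10^-7
Ω = [Ca²⁺][CO3²⁻]/Ksp = (4.16×10^-3)(0.116×10^-3) / 4.571×10^-7 = 1.06

Ω = 1.06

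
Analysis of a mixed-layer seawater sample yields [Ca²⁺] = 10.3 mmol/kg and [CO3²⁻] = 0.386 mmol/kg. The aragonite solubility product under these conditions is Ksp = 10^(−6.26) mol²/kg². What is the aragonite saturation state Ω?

Ksp = 10^(−6.26) = 5.495×10^-7
Ω = [Ca²⁺][CO3²⁻]/Ksp = (10.3×10^-3)(0.386×10^-3) / 5.495×10^-7 = 7.23

Ω = 7.23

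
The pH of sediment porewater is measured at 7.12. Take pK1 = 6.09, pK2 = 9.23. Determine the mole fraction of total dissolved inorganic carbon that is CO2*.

α₀ = 1 / (1 + K1/[H⁺] + K1K2/[H⁺]²) = 1 / (1 + 10^+1.03 + 10^-1.08)
   = 1 / (1 + 10.715 + 0.083176) = 1/11.798 = 0.08476

α₀ = 0.0848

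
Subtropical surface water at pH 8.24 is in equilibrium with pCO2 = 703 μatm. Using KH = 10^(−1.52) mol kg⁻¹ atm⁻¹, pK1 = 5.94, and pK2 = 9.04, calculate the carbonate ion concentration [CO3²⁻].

[CO3²⁻] = 0.671 mmol/kg

[CO2*] = KH · pCO2 = 10^(−1.52) × 703×10^-6 = 2.123×10^-5 mol/kg
α₀ = 1/(1 + K1/[H⁺] + K1K2/[H⁺]²) = 1/(1 + 10^+2.30 + 10^+1.50) = 0.004308
DIC = [CO2*]/α₀ = 2.123×10^-5 / 0.004308 = 4.929 mmol/kg
[CO3²⁻] = α₂·DIC; α₂ = 0.1362, so [CO3²⁻] = 0.1362 × 4.929 = 0.671 mmol/kg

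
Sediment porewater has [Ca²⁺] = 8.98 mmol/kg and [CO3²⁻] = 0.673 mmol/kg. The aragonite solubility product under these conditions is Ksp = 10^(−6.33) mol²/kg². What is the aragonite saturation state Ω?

Ksp = 10^(−6.33) = 4.677×10^-7
Ω = [Ca²⁺][CO3²⁻]/Ksp = (8.98×10^-3)(0.673×10^-3) / 4.677×10^-7 = 12.9

Ω = 12.9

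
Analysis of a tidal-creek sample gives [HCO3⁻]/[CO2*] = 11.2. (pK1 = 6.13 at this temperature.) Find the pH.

pH = 7.18

From K1 = [H⁺][HCO3⁻]/[CO2*]:  pH = pK1 + log₁₀([HCO3⁻]/[CO2*])
log₁₀(11.2) = +1.049
pH = 6.13 + (+1.049) = 7.18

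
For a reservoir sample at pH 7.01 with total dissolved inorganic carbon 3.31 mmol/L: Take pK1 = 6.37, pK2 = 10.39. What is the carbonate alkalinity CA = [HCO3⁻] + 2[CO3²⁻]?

CA = 2.69 mmol/L

CA = [HCO3⁻] + 2[CO3²⁻] = (α₁ + 2α₂)·DIC
At pH 7.01: [H⁺]/K1 = 10^-0.64 = 0.22909, K2/[H⁺] = 10^-3.38 = 0.00041687
α₁ = 1/(1 + 0.22909 + 0.00041687) = 1/1.2295 = 0.8133; α₂ = α₁·K2/[H⁺] = 0.0003391
α₁ + 2α₂ = 0.8140
CA = 0.8140 × 3.31 = 2.69 mmol/L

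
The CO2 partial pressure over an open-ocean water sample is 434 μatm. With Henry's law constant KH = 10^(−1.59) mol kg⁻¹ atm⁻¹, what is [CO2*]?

KH = 10^(−1.59) = 2.570×10^-2 mol kg⁻¹ atm⁻¹
[CO2*] = KH · pCO2 = 2.570×10^-2 × 434×10^-6 atm = 1.12×10^-5 mol/kg

[CO2*] = 11.2 μmol/kg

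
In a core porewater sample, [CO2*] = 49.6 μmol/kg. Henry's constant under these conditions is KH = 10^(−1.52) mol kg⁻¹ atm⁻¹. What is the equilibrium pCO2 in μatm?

KH = 10^(−1.52) = 3.020×10^-2 mol kg⁻¹ atm⁻¹
pCO2 = [CO2*]/KH = 49.6×10^-6 / 3.020×10^-2 = 1.64×10^-3 atm = 1640 μatm

pCO2 = 1640 μatm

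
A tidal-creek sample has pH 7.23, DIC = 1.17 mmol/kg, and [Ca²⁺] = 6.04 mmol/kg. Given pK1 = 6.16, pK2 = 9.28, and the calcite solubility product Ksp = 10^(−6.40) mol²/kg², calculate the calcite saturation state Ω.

Ω = 0.145

α₂ = 1 / (1 + [H⁺]/K2 + [H⁺]²/(K1K2)) = 1 / (1 + 10^+2.05 + 10^+0.98)
   = 1 / (1 + 112.20 + 9.5499) = 1/122.75 = 0.008147
[CO3²⁻] = α₂ × DIC = 0.008147 × 1.17 = 0.009531 mmol/kg = 9.531 μmol/kg
Ksp = 10^(−6.40) = 3.981×10^-7
Ω = [Ca²⁺][CO3²⁻]/Ksp = (6.04×10^-3)(9.531×10^-6) / 3.981×10^-7 = 0.145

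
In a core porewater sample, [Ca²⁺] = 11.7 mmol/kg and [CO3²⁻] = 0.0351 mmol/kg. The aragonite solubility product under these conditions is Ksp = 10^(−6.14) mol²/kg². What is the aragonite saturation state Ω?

Ksp = 10^(−6.14) = 7.244×10^-7
Ω = [Ca²⁺][CO3²⁻]/Ksp = (11.7×10^-3)(0.0351×10^-3) / 7.244×10^-7 = 0.567

Ω = 0.567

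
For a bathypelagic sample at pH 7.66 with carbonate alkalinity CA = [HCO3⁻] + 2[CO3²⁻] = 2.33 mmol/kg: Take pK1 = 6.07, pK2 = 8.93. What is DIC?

DIC = 2.27 mmol/kg

CA = [HCO3⁻] + 2[CO3²⁻] = (α₁ + 2α₂)·DIC
At pH 7.66: [H⁺]/K1 = 10^-1.59 = 0.025704, K2/[H⁺] = 10^-1.27 = 0.053703
α₁ = 1/(1 + 0.025704 + 0.053703) = 1/1.0794 = 0.9264; α₂ = α₁·K2/[H⁺] = 0.04975
α₁ + 2α₂ = 1.0259
DIC = CA / (α₁ + 2α₂) = 2.33 / 1.0259 = 2.27 mmol/kg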